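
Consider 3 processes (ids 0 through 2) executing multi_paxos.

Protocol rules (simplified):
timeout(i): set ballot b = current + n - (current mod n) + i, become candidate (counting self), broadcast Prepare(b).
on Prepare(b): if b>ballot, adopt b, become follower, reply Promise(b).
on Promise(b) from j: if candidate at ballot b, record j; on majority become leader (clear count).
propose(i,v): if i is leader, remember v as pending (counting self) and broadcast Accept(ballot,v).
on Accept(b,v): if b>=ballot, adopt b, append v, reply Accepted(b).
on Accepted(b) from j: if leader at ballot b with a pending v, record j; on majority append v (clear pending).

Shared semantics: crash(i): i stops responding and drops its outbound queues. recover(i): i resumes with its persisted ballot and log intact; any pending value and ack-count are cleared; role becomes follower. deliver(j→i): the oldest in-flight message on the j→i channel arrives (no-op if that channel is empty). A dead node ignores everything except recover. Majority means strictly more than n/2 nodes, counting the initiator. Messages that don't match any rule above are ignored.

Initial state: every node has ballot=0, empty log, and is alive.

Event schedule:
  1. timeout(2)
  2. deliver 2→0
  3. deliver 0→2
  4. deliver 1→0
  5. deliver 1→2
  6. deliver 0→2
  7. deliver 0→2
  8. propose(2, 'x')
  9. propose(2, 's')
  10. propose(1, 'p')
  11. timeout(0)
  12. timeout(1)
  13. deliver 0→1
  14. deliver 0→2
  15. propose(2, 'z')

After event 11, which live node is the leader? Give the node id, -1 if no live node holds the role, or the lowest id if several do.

2

step 1 timeout(2): 2={cand,b=5,log=-}
step 2 deliver 2→0: 0={foll,b=5,log=-}
step 3 deliver 0→2: 2={lead,b=5,log=-}
step 4 deliver 1→0: —
step 5 deliver 1→2: —
step 6 deliver 0→2: —
step 7 deliver 0→2: —
step 8 propose(2,'x'): —
step 9 propose(2,'s'): —
step 10 propose(1,'p'): —
step 11 timeout(0): 0={cand,b=6,log=-}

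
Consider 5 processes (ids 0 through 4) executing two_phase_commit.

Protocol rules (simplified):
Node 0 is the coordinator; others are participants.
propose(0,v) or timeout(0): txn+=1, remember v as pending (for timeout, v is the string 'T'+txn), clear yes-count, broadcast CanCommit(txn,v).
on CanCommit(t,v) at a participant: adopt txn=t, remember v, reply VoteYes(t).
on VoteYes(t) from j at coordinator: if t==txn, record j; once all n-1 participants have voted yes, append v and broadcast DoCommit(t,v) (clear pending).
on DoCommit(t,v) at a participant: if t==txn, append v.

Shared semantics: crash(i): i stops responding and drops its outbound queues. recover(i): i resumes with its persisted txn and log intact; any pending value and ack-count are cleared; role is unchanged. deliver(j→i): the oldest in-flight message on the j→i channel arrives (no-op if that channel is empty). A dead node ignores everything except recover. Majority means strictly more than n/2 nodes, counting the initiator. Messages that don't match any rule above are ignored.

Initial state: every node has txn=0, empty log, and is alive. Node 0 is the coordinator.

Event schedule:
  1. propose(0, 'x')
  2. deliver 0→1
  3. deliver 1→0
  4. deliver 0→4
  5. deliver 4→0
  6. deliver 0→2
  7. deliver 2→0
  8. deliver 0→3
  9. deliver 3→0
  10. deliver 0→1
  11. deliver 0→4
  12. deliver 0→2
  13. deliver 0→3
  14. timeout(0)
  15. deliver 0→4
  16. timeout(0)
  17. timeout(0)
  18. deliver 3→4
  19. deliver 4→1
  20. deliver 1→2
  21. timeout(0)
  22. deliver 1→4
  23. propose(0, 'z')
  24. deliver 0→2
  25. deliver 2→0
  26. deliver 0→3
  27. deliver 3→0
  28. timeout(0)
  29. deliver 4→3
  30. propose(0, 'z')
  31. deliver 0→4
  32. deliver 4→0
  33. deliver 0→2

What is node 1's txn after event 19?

[1] propose(0,'x') → N0(coor t1 [-])
[2] deliver 0→1 → N1(part t1 [-])
[3] deliver 1→0 → ∅
[4] deliver 0→4 → N4(part t1 [-])
[5] deliver 4→0 → ∅
[6] deliver 0→2 → N2(part t1 [-])
[7] deliver 2→0 → ∅
[8] deliver 0→3 → N3(part t1 [-])
[9] deliver 3→0 → N0(coor t1 [x])
[10] deliver 0→1 → N1(part t1 [x])
[11] deliver 0→4 → N4(part t1 [x])
[12] deliver 0→2 → N2(part t1 [x])
[13] deliver 0→3 → N3(part t1 [x])
[14] timeout(0) → N0(coor t2 [x])
[15] deliver 0→4 → N4(part t2 [x])
[16] timeout(0) → N0(coor t3 [x])
[17] timeout(0) → N0(coor t4 [x])
[18] deliver 3→4 → ∅
[19] deliver 4→1 → ∅

1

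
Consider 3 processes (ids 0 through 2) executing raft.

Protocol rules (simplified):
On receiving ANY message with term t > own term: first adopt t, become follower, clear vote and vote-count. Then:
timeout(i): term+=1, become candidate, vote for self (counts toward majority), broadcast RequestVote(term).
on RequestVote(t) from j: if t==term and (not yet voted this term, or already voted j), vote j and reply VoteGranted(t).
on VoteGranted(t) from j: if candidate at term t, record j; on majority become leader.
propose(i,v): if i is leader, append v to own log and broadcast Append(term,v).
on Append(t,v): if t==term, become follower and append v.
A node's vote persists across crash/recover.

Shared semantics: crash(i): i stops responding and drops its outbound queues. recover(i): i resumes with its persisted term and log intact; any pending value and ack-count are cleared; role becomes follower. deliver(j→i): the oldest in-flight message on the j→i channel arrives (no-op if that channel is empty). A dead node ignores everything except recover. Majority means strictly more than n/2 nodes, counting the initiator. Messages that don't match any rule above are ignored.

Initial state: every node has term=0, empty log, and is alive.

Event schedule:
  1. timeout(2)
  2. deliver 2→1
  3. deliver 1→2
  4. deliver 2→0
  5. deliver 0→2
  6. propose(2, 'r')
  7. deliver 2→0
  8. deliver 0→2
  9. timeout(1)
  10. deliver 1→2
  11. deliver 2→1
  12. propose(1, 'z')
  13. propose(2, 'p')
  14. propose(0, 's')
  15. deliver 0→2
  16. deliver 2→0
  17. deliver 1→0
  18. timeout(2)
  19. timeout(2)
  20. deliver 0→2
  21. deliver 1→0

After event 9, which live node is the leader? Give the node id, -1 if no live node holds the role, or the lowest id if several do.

[1] timeout(2) → N2(cand t1 [-])
[2] deliver 2→1 → N1(foll t1 [-])
[3] deliver 1→2 → N2(lead t1 [-])
[4] deliver 2→0 → N0(foll t1 [-])
[5] deliver 0→2 → ∅
[6] propose(2,'r') → N2(lead t1 [r])
[7] deliver 2→0 → N0(foll t1 [r])
[8] deliver 0→2 → ∅
[9] timeout(1) → N1(cand t2 [-])

2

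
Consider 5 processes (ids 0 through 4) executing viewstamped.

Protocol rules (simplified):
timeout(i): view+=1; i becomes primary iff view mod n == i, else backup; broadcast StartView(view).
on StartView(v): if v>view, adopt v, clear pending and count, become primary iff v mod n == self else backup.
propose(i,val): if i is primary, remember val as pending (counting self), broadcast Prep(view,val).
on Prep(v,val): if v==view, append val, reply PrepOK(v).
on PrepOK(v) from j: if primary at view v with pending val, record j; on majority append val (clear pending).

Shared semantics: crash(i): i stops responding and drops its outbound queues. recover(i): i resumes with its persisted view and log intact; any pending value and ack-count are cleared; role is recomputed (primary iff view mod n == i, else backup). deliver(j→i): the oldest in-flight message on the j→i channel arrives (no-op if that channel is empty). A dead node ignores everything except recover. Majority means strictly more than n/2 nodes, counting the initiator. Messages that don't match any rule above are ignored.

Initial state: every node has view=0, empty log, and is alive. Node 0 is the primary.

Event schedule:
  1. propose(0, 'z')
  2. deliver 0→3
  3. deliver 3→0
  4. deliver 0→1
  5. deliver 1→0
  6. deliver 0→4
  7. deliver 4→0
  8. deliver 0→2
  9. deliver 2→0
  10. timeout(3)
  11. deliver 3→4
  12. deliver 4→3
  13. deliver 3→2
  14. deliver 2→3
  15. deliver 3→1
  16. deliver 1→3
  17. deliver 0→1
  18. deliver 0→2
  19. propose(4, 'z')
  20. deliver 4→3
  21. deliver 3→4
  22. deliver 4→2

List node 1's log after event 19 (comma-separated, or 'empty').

1. propose(0,'z'):  nop
2. deliver 0→3:  <3:back v0 z>
3. deliver 3→0:  nop
4. deliver 0→1:  <1:back v0 z>
5. deliver 1→0:  <0:prim v0 z>
6. deliver 0→4:  <4:back v0 z>
7. deliver 4→0:  nop
8. deliver 0→2:  <2:back v0 z>
9. deliver 2→0:  nop
10. timeout(3):  <3:back v1 z>
11. deliver 3→4:  <4:back v1 z>
12. deliver 4→3:  nop
13. deliver 3→2:  <2:back v1 z>
14. deliver 2→3:  nop
15. deliver 3→1:  <1:prim v1 z>
16. deliver 1→3:  nop
17. deliver 0→1:  nop
18. deliver 0→2:  nop
19. propose(4,'z'):  nop

z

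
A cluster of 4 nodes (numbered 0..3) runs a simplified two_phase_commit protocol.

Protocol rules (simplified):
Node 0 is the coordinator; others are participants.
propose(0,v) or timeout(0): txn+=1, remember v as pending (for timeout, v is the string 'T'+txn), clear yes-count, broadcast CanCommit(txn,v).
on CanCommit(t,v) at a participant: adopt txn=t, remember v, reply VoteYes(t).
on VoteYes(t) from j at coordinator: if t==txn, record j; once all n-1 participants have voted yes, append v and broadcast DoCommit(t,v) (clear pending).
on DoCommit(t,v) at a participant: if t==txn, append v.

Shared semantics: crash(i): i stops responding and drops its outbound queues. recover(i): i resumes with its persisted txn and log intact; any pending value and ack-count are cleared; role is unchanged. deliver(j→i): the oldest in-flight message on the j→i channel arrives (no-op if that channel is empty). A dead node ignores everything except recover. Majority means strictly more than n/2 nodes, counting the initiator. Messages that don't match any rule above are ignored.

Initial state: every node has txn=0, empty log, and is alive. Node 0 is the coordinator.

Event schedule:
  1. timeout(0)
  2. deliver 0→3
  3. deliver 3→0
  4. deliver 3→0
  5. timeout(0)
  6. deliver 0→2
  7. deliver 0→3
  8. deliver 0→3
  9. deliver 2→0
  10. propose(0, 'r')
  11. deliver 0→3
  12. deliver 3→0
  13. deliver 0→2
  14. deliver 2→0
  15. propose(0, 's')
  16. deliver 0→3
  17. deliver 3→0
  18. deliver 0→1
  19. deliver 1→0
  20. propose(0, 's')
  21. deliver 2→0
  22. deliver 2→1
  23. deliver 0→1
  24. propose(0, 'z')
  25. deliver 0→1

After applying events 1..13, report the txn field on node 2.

2

[1] timeout(0) → N0(coor t1 [-])
[2] deliver 0→3 → N3(part t1 [-])
[3] deliver 3→0 → ∅
[4] deliver 3→0 → ∅
[5] timeout(0) → N0(coor t2 [-])
[6] deliver 0→2 → N2(part t1 [-])
[7] deliver 0→3 → N3(part t2 [-])
[8] deliver 0→3 → ∅
[9] deliver 2→0 → ∅
[10] propose(0,'r') → N0(coor t3 [-])
[11] deliver 0→3 → N3(part t3 [-])
[12] deliver 3→0 → ∅
[13] deliver 0→2 → N2(part t2 [-])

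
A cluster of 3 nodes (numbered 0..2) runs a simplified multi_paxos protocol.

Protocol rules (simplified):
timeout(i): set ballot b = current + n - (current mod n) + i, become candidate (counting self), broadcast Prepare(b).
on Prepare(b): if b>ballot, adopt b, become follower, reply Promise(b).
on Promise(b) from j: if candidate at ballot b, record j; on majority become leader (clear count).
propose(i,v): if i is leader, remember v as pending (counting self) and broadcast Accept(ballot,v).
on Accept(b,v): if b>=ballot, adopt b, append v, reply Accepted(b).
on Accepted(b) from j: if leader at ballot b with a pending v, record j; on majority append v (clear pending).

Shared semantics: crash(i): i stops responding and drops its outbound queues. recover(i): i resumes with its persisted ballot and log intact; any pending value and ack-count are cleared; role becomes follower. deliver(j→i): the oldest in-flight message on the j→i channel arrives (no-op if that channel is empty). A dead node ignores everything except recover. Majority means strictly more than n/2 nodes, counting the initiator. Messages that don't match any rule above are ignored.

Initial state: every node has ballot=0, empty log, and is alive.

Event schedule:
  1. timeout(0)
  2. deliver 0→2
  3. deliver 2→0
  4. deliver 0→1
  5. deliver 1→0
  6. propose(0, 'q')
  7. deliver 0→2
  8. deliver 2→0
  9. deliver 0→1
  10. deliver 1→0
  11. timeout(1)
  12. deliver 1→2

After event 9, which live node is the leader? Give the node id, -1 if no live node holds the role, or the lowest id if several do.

1. timeout(0):  <0:cand b3 ->
2. deliver 0→2:  <2:foll b3 ->
3. deliver 2→0:  <0:lead b3 ->
4. deliver 0→1:  <1:foll b3 ->
5. deliver 1→0:  nop
6. propose(0,'q'):  nop
7. deliver 0→2:  <2:foll b3 q>
8. deliver 2→0:  <0:lead b3 q>
9. deliver 0→1:  <1:foll b3 q>

0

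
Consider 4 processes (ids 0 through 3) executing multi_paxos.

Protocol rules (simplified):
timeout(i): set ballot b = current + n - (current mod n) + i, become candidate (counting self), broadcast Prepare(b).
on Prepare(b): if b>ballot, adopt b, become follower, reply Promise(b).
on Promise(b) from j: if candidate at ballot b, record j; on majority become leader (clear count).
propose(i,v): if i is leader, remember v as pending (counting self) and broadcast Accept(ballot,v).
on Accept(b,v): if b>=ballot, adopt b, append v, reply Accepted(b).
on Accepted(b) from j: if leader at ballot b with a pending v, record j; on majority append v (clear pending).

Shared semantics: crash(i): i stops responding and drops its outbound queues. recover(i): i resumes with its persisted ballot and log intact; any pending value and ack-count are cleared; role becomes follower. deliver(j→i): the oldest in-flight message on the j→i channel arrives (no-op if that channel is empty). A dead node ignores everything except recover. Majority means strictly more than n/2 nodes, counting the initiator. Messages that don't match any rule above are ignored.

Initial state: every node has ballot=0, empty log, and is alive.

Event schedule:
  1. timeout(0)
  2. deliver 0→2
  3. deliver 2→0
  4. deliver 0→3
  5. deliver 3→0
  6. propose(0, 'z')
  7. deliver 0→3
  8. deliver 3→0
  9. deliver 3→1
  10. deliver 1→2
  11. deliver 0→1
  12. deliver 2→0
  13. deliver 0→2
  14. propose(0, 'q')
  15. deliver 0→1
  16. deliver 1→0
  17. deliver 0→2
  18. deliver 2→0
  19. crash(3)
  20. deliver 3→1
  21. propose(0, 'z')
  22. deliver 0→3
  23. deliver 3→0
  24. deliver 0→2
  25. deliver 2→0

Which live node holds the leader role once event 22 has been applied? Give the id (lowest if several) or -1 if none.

0

e1 timeout(0): 0[cand,b=4,-]
e2 deliver 0→2: 2[foll,b=4,-]
e3 deliver 2→0: ·
e4 deliver 0→3: 3[foll,b=4,-]
e5 deliver 3→0: 0[lead,b=4,-]
e6 propose(0,'z'): ·
e7 deliver 0→3: 3[foll,b=4,z]
e8 deliver 3→0: ·
e9 deliver 3→1: ·
e10 deliver 1→2: ·
e11 deliver 0→1: 1[foll,b=4,-]
e12 deliver 2→0: ·
e13 deliver 0→2: 2[foll,b=4,z]
e14 propose(0,'q'): ·
e15 deliver 0→1: 1[foll,b=4,z]
e16 deliver 1→0: ·
e17 deliver 0→2: 2[foll,b=4,z,q]
e18 deliver 2→0: ·
e19 crash(3): 3[✗foll,b=4,z]
e20 deliver 3→1: ·
e21 propose(0,'z'): ·
e22 deliver 0→3: ·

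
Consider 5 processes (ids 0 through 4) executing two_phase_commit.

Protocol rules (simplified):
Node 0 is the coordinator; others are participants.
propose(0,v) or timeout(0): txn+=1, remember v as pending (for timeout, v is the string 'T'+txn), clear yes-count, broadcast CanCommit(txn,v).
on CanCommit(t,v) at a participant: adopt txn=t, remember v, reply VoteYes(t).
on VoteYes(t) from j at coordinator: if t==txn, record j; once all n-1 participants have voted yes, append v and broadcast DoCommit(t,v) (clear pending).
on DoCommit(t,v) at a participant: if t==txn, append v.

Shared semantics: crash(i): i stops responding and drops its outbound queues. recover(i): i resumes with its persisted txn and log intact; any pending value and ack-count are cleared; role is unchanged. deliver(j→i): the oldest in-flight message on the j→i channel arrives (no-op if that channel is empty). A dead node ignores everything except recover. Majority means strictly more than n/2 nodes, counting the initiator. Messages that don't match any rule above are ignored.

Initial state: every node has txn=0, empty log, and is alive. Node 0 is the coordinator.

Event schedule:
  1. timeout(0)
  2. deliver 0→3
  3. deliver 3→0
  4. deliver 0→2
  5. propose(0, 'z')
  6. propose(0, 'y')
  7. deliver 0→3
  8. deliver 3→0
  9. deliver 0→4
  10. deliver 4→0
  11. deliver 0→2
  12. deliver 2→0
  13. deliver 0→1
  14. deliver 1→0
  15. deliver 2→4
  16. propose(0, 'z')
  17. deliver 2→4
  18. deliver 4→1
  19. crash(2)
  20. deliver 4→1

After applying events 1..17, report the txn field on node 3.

e1 timeout(0): 0[coor,t=1,-]
e2 deliver 0→3: 3[part,t=1,-]
e3 deliver 3→0: ·
e4 deliver 0→2: 2[part,t=1,-]
e5 propose(0,'z'): 0[coor,t=2,-]
e6 propose(0,'y'): 0[coor,t=3,-]
e7 deliver 0→3: 3[part,t=2,-]
e8 deliver 3→0: ·
e9 deliver 0→4: 4[part,t=1,-]
e10 deliver 4→0: ·
e11 deliver 0→2: 2[part,t=2,-]
e12 deliver 2→0: ·
e13 deliver 0→1: 1[part,t=1,-]
e14 deliver 1→0: ·
e15 deliver 2→4: ·
e16 propose(0,'z'): 0[coor,t=4,-]
e17 deliver 2→4: ·

2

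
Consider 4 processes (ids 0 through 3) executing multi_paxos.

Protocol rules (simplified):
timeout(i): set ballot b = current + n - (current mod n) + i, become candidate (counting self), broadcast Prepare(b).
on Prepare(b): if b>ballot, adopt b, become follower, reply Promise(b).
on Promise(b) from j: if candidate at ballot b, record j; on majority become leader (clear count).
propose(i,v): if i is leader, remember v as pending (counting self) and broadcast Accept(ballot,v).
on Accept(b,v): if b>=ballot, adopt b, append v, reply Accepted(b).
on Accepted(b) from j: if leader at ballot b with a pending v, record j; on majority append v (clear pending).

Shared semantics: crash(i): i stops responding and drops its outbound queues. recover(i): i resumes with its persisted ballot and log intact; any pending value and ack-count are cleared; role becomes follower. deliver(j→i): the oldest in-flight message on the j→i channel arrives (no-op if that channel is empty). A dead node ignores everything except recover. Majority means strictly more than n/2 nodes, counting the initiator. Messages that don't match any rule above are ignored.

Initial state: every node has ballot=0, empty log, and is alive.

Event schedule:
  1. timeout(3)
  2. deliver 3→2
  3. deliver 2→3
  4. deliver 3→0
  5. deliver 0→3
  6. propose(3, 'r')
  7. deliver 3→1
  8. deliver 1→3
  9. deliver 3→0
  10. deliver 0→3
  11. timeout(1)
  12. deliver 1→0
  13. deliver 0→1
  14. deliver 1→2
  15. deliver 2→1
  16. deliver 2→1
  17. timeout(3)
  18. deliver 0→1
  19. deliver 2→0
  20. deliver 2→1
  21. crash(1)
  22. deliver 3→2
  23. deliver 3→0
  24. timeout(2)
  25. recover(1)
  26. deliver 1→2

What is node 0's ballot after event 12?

after 1 — timeout(3): n3:cand/b7/[-]
after 2 — deliver 3→2: n2:foll/b7/[-]
after 3 — deliver 2→3: ·
after 4 — deliver 3→0: n0:foll/b7/[-]
after 5 — deliver 0→3: n3:lead/b7/[-]
after 6 — propose(3,'r'): ·
after 7 — deliver 3→1: n1:foll/b7/[-]
after 8 — deliver 1→3: ·
after 9 — deliver 3→0: n0:foll/b7/[r]
after 10 — deliver 0→3: ·
after 11 — timeout(1): n1:cand/b9/[-]
after 12 — deliver 1→0: n0:foll/b9/[r]

9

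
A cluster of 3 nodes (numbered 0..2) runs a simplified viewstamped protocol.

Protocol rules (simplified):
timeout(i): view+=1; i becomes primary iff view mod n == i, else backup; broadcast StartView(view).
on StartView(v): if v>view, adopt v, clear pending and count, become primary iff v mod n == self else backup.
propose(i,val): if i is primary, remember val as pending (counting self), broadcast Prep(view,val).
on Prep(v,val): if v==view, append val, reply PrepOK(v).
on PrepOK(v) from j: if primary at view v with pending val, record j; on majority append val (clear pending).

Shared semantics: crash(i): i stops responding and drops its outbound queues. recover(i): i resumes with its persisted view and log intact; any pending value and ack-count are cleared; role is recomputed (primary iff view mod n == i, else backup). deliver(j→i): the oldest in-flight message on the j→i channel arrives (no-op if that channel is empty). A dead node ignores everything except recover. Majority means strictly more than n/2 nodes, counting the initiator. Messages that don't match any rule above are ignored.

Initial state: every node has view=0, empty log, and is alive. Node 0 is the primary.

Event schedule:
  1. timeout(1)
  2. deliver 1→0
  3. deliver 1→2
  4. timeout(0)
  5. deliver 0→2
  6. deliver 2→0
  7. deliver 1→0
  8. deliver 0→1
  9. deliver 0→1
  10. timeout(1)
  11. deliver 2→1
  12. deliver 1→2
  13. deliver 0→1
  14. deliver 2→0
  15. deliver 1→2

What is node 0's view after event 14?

2

after 1 — timeout(1): n1:prim/v1/[-]
after 2 — deliver 1→0: n0:back/v1/[-]
after 3 — deliver 1→2: n2:back/v1/[-]
after 4 — timeout(0): n0:back/v2/[-]
after 5 — deliver 0→2: n2:prim/v2/[-]
after 6 — deliver 2→0: ·
after 7 — deliver 1→0: ·
after 8 — deliver 0→1: n1:back/v2/[-]
after 9 — deliver 0→1: ·
after 10 — timeout(1): n1:back/v3/[-]
after 11 — deliver 2→1: ·
after 12 — deliver 1→2: n2:back/v3/[-]
after 13 — deliver 0→1: ·
after 14 — deliver 2→0: ·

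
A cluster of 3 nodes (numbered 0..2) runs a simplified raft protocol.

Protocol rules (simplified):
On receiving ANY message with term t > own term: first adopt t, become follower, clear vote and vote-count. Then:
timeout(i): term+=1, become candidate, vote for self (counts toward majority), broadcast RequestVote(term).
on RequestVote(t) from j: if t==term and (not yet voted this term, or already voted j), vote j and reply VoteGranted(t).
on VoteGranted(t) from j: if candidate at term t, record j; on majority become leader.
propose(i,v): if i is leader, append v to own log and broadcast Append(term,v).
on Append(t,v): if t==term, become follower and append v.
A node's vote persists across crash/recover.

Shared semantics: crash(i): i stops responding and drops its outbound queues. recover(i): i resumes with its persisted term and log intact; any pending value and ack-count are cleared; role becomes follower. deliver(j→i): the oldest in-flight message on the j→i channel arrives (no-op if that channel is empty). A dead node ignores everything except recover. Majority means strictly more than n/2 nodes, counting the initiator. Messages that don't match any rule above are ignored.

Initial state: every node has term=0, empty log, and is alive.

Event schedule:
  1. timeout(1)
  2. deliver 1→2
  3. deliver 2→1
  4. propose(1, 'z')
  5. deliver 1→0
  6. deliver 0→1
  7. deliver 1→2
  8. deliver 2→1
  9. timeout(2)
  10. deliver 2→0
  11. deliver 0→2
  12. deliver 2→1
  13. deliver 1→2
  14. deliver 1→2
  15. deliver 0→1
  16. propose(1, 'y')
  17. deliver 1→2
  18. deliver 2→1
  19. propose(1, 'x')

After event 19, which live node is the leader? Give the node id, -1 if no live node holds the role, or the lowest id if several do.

step 1 timeout(1): 1={cand,t=1,log=-}
step 2 deliver 1→2: 2={foll,t=1,log=-}
step 3 deliver 2→1: 1={lead,t=1,log=-}
step 4 propose(1,'z'): 1={lead,t=1,log=z}
step 5 deliver 1→0: 0={foll,t=1,log=-}
step 6 deliver 0→1: —
step 7 deliver 1→2: 2={foll,t=1,log=z}
step 8 deliver 2→1: —
step 9 timeout(2): 2={cand,t=2,log=z}
step 10 deliver 2→0: 0={foll,t=2,log=-}
step 11 deliver 0→2: 2={lead,t=2,log=z}
step 12 deliver 2→1: 1={foll,t=2,log=z}
step 13 deliver 1→2: —
step 14 deliver 1→2: —
step 15 deliver 0→1: —
step 16 propose(1,'y'): —
step 17 deliver 1→2: —
step 18 deliver 2→1: —
step 19 propose(1,'x'): —

2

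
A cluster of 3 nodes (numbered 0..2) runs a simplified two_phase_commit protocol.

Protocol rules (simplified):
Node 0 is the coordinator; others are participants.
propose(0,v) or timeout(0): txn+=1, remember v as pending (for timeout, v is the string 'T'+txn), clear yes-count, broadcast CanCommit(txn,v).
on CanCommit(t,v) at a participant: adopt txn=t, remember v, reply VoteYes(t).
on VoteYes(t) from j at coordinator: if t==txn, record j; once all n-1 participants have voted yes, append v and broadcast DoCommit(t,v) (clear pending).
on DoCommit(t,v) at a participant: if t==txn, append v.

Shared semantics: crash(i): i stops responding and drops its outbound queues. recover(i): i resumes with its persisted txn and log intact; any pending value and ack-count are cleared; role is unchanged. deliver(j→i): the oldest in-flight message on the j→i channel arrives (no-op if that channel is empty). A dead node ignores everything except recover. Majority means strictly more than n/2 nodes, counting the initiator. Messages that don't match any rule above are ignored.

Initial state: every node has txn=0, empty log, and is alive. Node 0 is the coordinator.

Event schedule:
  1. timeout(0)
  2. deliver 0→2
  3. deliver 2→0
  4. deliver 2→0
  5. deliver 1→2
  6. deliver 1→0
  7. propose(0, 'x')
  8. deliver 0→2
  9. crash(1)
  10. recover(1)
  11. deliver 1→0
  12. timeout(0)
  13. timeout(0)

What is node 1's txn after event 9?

0

[1] timeout(0) → N0(coor t1 [-])
[2] deliver 0→2 → N2(part t1 [-])
[3] deliver 2→0 → ∅
[4] deliver 2→0 → ∅
[5] deliver 1→2 → ∅
[6] deliver 1→0 → ∅
[7] propose(0,'x') → N0(coor t2 [-])
[8] deliver 0→2 → N2(part t2 [-])
[9] crash(1) → N1(✗part t0 [-])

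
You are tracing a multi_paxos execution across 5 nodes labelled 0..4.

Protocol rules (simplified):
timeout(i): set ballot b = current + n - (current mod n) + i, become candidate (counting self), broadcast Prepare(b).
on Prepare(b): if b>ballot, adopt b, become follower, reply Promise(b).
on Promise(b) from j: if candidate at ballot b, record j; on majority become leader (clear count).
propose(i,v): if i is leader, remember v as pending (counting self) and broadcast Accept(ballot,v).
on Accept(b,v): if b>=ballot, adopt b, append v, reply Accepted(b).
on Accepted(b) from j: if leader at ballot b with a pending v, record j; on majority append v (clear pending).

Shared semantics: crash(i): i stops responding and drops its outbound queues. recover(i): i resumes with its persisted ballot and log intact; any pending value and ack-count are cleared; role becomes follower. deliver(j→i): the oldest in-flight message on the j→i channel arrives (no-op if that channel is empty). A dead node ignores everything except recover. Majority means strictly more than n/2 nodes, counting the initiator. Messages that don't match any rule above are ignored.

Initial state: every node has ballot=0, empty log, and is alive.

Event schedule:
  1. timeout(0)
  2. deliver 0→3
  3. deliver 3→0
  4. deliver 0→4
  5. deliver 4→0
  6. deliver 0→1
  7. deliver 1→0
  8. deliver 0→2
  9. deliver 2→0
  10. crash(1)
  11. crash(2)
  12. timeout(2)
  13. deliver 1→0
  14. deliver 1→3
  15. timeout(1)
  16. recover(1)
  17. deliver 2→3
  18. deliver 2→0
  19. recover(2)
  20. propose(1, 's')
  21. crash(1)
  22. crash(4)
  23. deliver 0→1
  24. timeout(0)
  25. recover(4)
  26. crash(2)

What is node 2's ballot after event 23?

[1] timeout(0) → N0(cand b5 [-])
[2] deliver 0→3 → N3(foll b5 [-])
[3] deliver 3→0 → ∅
[4] deliver 0→4 → N4(foll b5 [-])
[5] deliver 4→0 → N0(lead b5 [-])
[6] deliver 0→1 → N1(foll b5 [-])
[7] deliver 1→0 → ∅
[8] deliver 0→2 → N2(foll b5 [-])
[9] deliver 2→0 → ∅
[10] crash(1) → N1(✗foll b5 [-])
[11] crash(2) → N2(✗foll b5 [-])
[12] timeout(2) → ∅
[13] deliver 1→0 → ∅
[14] deliver 1→3 → ∅
[15] timeout(1) → ∅
[16] recover(1) → N1(foll b5 [-])
[17] deliver 2→3 → ∅
[18] deliver 2→0 → ∅
[19] recover(2) → N2(foll b5 [-])
[20] propose(1,'s') → ∅
[21] crash(1) → N1(✗foll b5 [-])
[22] crash(4) → N4(✗foll b5 [-])
[23] deliver 0→1 → ∅

5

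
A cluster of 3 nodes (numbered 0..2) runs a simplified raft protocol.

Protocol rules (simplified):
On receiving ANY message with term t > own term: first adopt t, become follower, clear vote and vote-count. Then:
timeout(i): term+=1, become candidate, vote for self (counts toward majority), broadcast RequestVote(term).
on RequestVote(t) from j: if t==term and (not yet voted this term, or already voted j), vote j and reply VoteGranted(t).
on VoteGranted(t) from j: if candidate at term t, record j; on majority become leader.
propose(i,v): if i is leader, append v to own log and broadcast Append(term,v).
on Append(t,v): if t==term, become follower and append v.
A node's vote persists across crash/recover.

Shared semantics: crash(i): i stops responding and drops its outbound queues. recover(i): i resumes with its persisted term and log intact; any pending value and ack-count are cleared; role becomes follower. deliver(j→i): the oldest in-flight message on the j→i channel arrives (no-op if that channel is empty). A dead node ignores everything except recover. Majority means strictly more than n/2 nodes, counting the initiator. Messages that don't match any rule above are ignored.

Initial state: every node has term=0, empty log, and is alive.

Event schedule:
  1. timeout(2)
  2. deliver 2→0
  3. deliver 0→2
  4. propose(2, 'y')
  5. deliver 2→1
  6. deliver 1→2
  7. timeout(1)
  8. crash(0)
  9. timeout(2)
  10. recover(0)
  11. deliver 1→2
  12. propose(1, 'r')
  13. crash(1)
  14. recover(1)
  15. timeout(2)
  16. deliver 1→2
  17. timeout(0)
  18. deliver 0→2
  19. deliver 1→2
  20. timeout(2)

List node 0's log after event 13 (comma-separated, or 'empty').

empty

1. timeout(2):  <2:cand t1 ->
2. deliver 2→0:  <0:foll t1 ->
3. deliver 0→2:  <2:lead t1 ->
4. propose(2,'y'):  <2:lead t1 y>
5. deliver 2→1:  <1:foll t1 ->
6. deliver 1→2:  nop
7. timeout(1):  <1:cand t2 ->
8. crash(0):  <0:✗foll t1 ->
9. timeout(2):  <2:cand t2 y>
10. recover(0):  <0:foll t1 ->
11. deliver 1→2:  nop
12. propose(1,'r'):  nop
13. crash(1):  <1:✗cand t2 ->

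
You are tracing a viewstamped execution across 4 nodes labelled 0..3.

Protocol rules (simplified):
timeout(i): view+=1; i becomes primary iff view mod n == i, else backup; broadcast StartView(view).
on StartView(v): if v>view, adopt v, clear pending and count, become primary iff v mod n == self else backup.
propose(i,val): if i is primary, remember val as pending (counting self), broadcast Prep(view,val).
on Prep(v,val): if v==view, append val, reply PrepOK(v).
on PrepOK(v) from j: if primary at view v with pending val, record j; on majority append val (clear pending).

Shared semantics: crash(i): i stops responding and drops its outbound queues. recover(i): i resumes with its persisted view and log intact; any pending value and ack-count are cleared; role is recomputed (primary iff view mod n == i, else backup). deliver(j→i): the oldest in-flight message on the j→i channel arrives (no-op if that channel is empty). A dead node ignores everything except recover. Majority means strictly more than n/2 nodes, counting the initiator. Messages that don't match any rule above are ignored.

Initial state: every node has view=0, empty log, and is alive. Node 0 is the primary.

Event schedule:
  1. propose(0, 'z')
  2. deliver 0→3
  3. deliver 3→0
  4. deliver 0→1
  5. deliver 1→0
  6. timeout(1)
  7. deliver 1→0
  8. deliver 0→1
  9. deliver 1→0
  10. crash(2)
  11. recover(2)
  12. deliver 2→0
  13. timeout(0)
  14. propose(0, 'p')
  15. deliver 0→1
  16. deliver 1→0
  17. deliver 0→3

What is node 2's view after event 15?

0

[1] propose(0,'z') → ∅
[2] deliver 0→3 → N3(back v0 [z])
[3] deliver 3→0 → ∅
[4] deliver 0→1 → N1(back v0 [z])
[5] deliver 1→0 → N0(prim v0 [z])
[6] timeout(1) → N1(prim v1 [z])
[7] deliver 1→0 → N0(back v1 [z])
[8] deliver 0→1 → ∅
[9] deliver 1→0 → ∅
[10] crash(2) → N2(✗back v0 [-])
[11] recover(2) → N2(back v0 [-])
[12] deliver 2→0 → ∅
[13] timeout(0) → N0(back v2 [z])
[14] propose(0,'p') → ∅
[15] deliver 0→1 → N1(back v2 [z])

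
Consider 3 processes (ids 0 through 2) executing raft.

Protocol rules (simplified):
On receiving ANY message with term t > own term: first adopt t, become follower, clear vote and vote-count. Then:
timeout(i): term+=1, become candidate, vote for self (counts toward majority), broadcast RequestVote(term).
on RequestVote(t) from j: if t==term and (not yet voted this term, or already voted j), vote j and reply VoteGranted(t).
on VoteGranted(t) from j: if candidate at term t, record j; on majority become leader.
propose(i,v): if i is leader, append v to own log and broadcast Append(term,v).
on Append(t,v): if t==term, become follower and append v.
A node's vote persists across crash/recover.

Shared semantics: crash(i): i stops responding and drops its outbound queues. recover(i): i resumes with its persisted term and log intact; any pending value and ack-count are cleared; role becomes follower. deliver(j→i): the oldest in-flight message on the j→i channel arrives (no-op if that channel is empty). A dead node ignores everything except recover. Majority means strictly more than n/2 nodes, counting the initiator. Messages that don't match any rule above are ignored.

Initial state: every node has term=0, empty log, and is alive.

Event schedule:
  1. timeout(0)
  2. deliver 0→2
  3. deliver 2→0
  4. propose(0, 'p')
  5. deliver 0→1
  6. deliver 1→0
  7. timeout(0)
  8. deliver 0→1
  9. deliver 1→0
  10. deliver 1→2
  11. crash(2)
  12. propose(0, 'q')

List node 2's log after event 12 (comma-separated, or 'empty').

step 1 timeout(0): 0={cand,t=1,log=-}
step 2 deliver 0→2: 2={foll,t=1,log=-}
step 3 deliver 2→0: 0={lead,t=1,log=-}
step 4 propose(0,'p'): 0={lead,t=1,log=p}
step 5 deliver 0→1: 1={foll,t=1,log=-}
step 6 deliver 1→0: —
step 7 timeout(0): 0={cand,t=2,log=p}
step 8 deliver 0→1: 1={foll,t=1,log=p}
step 9 deliver 1→0: —
step 10 deliver 1→2: —
step 11 crash(2): 2={✗foll,t=1,log=-}
step 12 propose(0,'q'): —

empty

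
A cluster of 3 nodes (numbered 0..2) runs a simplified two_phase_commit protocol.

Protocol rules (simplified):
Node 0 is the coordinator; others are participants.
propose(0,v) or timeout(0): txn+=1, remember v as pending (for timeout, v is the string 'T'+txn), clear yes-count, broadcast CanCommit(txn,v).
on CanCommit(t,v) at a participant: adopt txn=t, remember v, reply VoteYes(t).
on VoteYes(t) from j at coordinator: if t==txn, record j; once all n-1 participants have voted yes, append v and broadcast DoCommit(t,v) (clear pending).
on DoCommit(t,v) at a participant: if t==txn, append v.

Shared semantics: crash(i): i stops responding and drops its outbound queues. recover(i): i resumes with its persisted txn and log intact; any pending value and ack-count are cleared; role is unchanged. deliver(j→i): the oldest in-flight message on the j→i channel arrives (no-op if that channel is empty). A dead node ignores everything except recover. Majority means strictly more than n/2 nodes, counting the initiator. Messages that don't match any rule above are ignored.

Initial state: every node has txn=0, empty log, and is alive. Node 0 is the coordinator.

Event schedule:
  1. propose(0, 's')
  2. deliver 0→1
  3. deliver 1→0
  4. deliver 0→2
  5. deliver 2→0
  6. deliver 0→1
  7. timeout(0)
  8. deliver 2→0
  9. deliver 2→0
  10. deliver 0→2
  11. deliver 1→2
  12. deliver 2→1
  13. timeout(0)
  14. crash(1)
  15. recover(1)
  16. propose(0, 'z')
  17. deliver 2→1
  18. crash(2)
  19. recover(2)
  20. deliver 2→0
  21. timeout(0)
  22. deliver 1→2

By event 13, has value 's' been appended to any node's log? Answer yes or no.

step 1 propose(0,'s'): 0={coor,t=1,log=-}
step 2 deliver 0→1: 1={part,t=1,log=-}
step 3 deliver 1→0: —
step 4 deliver 0→2: 2={part,t=1,log=-}
step 5 deliver 2→0: 0={coor,t=1,log=s}
step 6 deliver 0→1: 1={part,t=1,log=s}
step 7 timeout(0): 0={coor,t=2,log=s}
step 8 deliver 2→0: —
step 9 deliver 2→0: —
step 10 deliver 0→2: 2={part,t=1,log=s}
step 11 deliver 1→2: —
step 12 deliver 2→1: —
step 13 timeout(0): 0={coor,t=3,log=s}

yes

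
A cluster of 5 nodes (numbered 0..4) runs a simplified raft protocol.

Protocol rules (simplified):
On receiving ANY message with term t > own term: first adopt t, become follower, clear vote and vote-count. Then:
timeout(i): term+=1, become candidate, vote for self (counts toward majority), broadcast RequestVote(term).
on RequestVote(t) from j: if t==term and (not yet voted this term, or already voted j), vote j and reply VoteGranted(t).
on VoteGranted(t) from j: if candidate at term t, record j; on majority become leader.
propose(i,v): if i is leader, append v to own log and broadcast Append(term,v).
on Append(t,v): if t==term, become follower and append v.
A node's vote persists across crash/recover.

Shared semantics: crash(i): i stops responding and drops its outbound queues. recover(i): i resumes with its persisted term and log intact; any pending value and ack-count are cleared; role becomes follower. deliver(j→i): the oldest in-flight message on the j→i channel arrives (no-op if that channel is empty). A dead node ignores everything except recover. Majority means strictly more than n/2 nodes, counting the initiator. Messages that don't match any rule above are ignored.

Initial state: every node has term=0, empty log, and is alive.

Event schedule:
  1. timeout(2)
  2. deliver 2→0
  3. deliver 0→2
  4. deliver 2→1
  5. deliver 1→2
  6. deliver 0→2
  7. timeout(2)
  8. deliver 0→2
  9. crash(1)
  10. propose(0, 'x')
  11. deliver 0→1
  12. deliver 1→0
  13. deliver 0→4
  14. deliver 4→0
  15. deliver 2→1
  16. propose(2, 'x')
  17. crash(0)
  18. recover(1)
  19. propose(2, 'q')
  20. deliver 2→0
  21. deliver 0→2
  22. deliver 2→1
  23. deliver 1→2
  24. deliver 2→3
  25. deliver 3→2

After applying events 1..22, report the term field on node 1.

2

after 1 — timeout(2): n2:cand/t1/[-]
after 2 — deliver 2→0: n0:foll/t1/[-]
after 3 — deliver 0→2: ·
after 4 — deliver 2→1: n1:foll/t1/[-]
after 5 — deliver 1→2: n2:lead/t1/[-]
after 6 — deliver 0→2: ·
after 7 — timeout(2): n2:cand/t2/[-]
after 8 — deliver 0→2: ·
after 9 — crash(1): n1:✗foll/t1/[-]
after 10 — propose(0,'x'): ·
after 11 — deliver 0→1: ·
after 12 — deliver 1→0: ·
after 13 — deliver 0→4: ·
after 14 — deliver 4→0: ·
after 15 — deliver 2→1: ·
after 16 — propose(2,'x'): ·
after 17 — crash(0): n0:✗foll/t1/[-]
after 18 — recover(1): n1:foll/t1/[-]
after 19 — propose(2,'q'): ·
after 20 — deliver 2→0: ·
after 21 — deliver 0→2: ·
after 22 — deliver 2→1: n1:foll/t2/[-]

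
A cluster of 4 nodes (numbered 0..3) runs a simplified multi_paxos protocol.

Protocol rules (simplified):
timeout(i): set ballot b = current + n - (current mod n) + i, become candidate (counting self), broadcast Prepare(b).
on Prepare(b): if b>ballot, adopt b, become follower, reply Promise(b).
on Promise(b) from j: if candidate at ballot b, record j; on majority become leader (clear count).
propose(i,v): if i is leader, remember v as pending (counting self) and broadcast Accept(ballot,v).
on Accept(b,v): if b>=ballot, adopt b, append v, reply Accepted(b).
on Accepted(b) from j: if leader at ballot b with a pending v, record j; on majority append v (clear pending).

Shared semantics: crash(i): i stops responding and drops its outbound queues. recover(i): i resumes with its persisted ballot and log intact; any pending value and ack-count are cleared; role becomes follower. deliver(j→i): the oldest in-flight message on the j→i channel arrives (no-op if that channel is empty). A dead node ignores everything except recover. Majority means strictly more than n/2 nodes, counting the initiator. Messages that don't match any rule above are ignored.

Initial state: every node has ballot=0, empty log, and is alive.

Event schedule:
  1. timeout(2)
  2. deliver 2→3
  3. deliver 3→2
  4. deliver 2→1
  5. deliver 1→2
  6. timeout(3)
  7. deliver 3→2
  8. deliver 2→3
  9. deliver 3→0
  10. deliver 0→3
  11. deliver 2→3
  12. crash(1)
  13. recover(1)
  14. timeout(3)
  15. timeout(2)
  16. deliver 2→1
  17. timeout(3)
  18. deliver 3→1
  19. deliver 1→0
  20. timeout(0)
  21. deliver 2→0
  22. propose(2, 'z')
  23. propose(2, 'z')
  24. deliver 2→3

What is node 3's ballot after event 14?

15

e1 timeout(2): 2[cand,b=6,-]
e2 deliver 2→3: 3[foll,b=6,-]
e3 deliver 3→2: ·
e4 deliver 2→1: 1[foll,b=6,-]
e5 deliver 1→2: 2[lead,b=6,-]
e6 timeout(3): 3[cand,b=11,-]
e7 deliver 3→2: 2[foll,b=11,-]
e8 deliver 2→3: ·
e9 deliver 3→0: 0[foll,b=11,-]
e10 deliver 0→3: 3[lead,b=11,-]
e11 deliver 2→3: ·
e12 crash(1): 1[✗foll,b=6,-]
e13 recover(1): 1[foll,b=6,-]
e14 timeout(3): 3[cand,b=15,-]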